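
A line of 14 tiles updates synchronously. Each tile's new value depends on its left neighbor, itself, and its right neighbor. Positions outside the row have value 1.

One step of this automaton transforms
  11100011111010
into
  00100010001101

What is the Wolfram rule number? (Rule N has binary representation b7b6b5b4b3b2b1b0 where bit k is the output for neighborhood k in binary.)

position 0: 111 → 0  (bit 7 = 0)
position 2: 110 → 1  (bit 6 = 1)
position 11: 101 → 1  (bit 5 = 1)
position 3: 100 → 0  (bit 4 = 0)
position 6: 011 → 1  (bit 3 = 1)
position 12: 010 → 0  (bit 2 = 0)
position 5: 001 → 0  (bit 1 = 0)
position 4: 000 → 0  (bit 0 = 0)
bits b7..b0 = 01101000 = 104

104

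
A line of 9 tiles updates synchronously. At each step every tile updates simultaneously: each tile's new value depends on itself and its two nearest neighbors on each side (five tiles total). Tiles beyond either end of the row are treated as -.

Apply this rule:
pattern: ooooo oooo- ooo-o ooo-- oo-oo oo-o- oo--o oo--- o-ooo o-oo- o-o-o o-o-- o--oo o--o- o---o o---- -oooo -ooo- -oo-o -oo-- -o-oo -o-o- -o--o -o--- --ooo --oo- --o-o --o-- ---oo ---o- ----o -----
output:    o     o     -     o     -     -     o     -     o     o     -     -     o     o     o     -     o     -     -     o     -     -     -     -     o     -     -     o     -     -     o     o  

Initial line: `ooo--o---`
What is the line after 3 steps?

o-ooooooo

o-oooo--o
--ooooooo
o-ooooooo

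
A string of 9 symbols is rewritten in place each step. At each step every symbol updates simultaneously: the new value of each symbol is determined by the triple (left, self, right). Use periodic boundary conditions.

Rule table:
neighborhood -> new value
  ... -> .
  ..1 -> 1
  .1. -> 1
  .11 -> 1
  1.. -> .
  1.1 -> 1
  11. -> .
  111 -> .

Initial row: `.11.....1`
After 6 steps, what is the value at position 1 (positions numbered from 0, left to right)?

.

step 1: 11.....11
step 2: ......11.
step 3: .....11..
step 4: ....11...
step 5: ...11....
step 6: ..11.....
position 1 holds .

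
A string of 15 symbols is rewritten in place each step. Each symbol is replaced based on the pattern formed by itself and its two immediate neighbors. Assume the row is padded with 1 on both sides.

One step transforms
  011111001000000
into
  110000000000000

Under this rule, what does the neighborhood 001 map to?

At position 7 the neighborhood is 001; the next row has 0 there.

0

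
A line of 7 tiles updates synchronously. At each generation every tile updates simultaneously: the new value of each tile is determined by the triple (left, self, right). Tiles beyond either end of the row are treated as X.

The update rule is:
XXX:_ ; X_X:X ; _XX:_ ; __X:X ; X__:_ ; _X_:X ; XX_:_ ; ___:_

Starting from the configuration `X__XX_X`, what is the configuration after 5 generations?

generation 1: __X__X_
generation 2: _XX_XXX
generation 3: X__X___
generation 4: __XX__X
generation 5: _X___X_

_X___X_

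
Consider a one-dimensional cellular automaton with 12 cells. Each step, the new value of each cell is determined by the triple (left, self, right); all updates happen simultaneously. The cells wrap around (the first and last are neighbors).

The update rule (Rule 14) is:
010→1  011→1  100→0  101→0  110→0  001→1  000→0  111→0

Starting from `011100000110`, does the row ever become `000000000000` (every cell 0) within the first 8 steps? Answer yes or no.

step 1: 110000001100
step 2: 100000011001
step 3: 000000110011
step 4: 000001100110
step 5: 000011001100
step 6: 000110011000
step 7: 001100110000
step 8: 011001100000
step 8 is 011001100000, still not uniform 0

no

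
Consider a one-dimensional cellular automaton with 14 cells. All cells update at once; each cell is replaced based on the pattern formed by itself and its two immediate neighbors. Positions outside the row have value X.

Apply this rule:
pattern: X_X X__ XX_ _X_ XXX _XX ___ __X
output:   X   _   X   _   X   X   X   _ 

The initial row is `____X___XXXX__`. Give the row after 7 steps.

XXXXXXXXXXXX__

_XX___X_XXXX__
XXX_X__XXXXX__
XXXX___XXXXX__
XXXX_X_XXXXX__
XXXXX_XXXXXX__
XXXXXXXXXXXX__
XXXXXXXXXXXX__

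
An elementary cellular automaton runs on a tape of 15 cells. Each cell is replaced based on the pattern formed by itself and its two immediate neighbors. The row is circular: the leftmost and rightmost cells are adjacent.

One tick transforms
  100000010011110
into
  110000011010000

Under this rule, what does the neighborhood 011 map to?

At position 10 the neighborhood is 011; the next row has 1 there.

1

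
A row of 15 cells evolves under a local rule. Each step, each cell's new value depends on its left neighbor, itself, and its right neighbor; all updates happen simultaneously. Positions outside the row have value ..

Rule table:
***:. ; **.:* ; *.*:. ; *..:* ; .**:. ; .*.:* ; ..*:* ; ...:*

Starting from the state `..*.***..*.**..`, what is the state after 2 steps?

..****...***..*

step 1: ***...****..***
step 2: ..****...***..*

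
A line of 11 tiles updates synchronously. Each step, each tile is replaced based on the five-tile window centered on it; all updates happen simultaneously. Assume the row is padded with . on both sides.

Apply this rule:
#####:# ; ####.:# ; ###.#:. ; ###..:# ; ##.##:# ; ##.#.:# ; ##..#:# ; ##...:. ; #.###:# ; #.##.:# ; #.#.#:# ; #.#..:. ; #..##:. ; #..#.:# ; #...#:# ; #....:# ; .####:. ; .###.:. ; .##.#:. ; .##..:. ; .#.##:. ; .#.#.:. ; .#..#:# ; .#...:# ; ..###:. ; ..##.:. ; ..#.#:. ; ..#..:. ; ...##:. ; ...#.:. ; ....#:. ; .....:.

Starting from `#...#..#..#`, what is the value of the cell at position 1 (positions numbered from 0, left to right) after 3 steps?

step 1: .##..##.##.
step 2: ...#...##..
step 3: ....##....#
position 1 holds .

.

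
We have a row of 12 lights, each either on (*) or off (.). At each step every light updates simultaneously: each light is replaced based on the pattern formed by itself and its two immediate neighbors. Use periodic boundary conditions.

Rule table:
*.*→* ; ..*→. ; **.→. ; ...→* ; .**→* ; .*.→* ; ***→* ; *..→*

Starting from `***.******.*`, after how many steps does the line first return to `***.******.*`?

**.******.**
*.******.***
.******.****
******.****.
*****.****.*
****.****.**
***.****.***
**.****.****
*.****.*****
.****.******
****.******.
***.******.*

12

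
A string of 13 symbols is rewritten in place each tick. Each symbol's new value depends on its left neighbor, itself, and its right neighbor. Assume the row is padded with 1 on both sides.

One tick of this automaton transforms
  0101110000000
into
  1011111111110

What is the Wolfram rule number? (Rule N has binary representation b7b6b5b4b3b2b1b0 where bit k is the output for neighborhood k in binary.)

249

position 4: 111 → 1  (bit 7 = 1)
position 5: 110 → 1  (bit 6 = 1)
position 0: 101 → 1  (bit 5 = 1)
position 6: 100 → 1  (bit 4 = 1)
position 3: 011 → 1  (bit 3 = 1)
position 1: 010 → 0  (bit 2 = 0)
position 12: 001 → 0  (bit 1 = 0)
position 7: 000 → 1  (bit 0 = 1)
bits b7..b0 = 11111001 = 249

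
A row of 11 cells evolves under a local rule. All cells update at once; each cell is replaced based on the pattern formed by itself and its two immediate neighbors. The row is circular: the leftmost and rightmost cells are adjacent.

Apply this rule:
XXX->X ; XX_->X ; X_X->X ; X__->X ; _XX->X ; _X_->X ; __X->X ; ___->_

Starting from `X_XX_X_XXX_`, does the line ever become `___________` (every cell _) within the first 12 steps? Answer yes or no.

no

step 1: XXXXXXXXXXX
step 2: XXXXXXXXXXX  (fixed point — unchanged through step 12)
step 12 is XXXXXXXXXXX, still not uniform _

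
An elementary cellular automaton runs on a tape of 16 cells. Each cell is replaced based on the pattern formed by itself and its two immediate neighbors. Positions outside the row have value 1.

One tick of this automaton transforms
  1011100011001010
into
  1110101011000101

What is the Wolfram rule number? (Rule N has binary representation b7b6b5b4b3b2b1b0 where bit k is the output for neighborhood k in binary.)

105

position 3: 111 → 0  (bit 7 = 0)
position 0: 110 → 1  (bit 6 = 1)
position 1: 101 → 1  (bit 5 = 1)
position 5: 100 → 0  (bit 4 = 0)
position 2: 011 → 1  (bit 3 = 1)
position 12: 010 → 0  (bit 2 = 0)
position 7: 001 → 0  (bit 1 = 0)
position 6: 000 → 1  (bit 0 = 1)
bits b7..b0 = 01101001 = 105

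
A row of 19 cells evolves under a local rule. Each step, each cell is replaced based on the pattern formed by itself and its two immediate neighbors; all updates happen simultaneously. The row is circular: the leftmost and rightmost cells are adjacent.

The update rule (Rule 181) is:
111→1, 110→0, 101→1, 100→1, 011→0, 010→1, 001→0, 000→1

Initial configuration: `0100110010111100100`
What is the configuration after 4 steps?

1011011011001011011

step 1: 0110001011011010111
step 2: 1001101100100111010
step 3: 1100010010110010111
step 4: 1011011011001011011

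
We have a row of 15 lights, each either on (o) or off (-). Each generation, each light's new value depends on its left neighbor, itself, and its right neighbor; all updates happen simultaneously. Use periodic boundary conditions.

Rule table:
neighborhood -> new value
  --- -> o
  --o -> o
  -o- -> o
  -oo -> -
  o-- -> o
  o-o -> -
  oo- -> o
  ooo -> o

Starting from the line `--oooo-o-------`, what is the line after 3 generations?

oo-ooo-oooooooo
oo--oo--ooooooo
oooo-ooo-oooooo

oooo-ooo-oooooo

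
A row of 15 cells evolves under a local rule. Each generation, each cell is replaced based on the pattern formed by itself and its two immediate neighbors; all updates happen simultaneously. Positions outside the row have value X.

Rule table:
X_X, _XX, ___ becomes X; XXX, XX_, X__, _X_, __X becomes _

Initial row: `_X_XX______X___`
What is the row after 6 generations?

XX_______X__XX_

generation 1: X_XX__XXXX___X_
generation 2: _XX___X____X__X
generation 3: XX__X___XX____X
generation 4: ______X_X__XX_X
generation 5: _XXXX__X___X_XX
generation 6: XX_______X__XX_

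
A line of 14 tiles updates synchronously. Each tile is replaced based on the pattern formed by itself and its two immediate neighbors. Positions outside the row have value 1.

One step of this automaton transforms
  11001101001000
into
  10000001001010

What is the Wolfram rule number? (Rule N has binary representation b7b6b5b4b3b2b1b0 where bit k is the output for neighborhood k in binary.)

position 0: 111 → 1  (bit 7 = 1)
position 1: 110 → 0  (bit 6 = 0)
position 6: 101 → 0  (bit 5 = 0)
position 2: 100 → 0  (bit 4 = 0)
position 4: 011 → 0  (bit 3 = 0)
position 7: 010 → 1  (bit 2 = 1)
position 3: 001 → 0  (bit 1 = 0)
position 12: 000 → 1  (bit 0 = 1)
bits b7..b0 = 10000101 = 133

133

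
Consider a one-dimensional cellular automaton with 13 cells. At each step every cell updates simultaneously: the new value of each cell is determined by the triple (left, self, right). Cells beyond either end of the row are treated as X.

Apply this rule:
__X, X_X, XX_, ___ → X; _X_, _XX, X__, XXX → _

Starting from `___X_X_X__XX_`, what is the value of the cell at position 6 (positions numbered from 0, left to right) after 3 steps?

_XX_X_X__X_XX
X_XX_X__X_X__
XX_XX__X_X__X
position 6 holds _

_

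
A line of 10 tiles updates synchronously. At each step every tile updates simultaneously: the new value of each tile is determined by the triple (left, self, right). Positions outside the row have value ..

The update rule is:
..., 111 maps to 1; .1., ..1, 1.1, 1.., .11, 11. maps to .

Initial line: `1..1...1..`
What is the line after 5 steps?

111111...1

step 1: .....1...1
step 2: 1111...1..
step 3: .11..1...1
step 4: .......1..
step 5: 111111...1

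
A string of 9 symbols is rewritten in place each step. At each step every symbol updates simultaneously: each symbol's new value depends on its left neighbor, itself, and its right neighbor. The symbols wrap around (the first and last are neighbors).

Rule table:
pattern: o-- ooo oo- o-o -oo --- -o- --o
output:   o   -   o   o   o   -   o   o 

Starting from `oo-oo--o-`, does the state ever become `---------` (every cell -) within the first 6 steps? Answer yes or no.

yes

step 1: ooooooooo
step 2: ---------
all cells are - at step 2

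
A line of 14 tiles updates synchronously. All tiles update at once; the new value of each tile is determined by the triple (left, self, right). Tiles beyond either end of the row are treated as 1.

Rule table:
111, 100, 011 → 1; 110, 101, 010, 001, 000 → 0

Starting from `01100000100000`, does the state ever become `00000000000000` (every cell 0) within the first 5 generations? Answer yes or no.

no

01010000010000
00001000001000
10000100000100
01000010000010
00100001000000
generation 5 is 00100001000000, still not uniform 0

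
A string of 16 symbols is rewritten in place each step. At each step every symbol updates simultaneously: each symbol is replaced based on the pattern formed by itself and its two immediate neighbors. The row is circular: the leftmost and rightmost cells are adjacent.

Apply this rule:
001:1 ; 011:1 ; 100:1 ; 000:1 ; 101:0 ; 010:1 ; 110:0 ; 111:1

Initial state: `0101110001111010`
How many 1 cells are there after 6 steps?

13

step 1: 1101101111110011
step 2: 1001001111101111
step 3: 0111111111001111
step 4: 0111111110111110
step 5: 1111111100111101
step 6: 1111111011111001
count of 1: 13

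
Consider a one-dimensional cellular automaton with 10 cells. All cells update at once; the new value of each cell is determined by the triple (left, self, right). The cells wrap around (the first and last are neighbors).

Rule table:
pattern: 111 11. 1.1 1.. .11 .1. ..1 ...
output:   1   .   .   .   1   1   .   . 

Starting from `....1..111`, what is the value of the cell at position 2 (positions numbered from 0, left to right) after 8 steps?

.

....1..11.
....1..1..
....1..1..  (fixed point — unchanged through step 8)
position 2 holds .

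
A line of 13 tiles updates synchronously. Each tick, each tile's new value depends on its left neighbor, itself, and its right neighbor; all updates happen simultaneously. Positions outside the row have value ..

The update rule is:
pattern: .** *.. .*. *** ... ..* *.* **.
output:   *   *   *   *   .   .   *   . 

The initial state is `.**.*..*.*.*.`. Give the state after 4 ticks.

tick 1: .*.***.******
tick 2: .****.******.
tick 3: .***.******.*
tick 4: .**.******.**

.**.******.**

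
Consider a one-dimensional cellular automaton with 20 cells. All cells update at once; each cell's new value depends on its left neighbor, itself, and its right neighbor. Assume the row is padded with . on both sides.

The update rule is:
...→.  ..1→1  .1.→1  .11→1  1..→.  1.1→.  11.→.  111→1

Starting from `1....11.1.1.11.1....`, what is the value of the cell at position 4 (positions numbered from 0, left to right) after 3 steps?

.

step 1: 1...11..1.1.1..1....
step 2: 1..11..11.1.1.11....
step 3: 1.11..11..1.1.1.....
position 4 holds .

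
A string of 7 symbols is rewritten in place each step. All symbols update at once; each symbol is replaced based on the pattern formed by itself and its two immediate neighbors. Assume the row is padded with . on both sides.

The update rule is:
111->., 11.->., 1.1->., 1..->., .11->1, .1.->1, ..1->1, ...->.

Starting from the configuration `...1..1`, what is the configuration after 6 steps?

..11.11
.11..1.
11..11.
1..11..
1.11...
1.1....

1.1....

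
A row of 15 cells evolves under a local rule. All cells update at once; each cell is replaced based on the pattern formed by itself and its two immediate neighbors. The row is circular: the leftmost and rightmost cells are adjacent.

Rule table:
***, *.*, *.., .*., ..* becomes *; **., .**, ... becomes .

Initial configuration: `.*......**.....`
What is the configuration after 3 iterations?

******.****.***

iteration 1: ***....*..*....
iteration 2: .*.*..******..*
iteration 3: ******.****.***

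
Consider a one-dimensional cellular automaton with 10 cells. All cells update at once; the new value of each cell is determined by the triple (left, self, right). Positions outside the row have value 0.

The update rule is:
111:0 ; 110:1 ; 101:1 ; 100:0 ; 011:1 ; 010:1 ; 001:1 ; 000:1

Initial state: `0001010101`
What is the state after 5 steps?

1010111111

step 1: 1111111111
step 2: 1000000001
step 3: 1011111111
step 4: 1110000001
step 5: 1010111111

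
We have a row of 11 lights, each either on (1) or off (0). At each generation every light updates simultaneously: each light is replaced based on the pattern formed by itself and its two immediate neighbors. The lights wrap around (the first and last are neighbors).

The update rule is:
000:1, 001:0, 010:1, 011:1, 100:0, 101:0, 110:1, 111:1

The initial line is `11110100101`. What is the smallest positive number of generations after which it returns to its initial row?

11110100101

1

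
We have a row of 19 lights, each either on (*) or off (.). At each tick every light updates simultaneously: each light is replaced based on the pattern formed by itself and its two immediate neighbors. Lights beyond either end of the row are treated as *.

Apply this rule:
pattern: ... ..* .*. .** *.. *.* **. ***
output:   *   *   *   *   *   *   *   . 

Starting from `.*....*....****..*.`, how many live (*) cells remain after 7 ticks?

17

tick 1: ************..*****
tick 2: ...........****....
tick 3: ************..*****  (repeats tick 1; period 2)
tick 7: ************..*****
count of *: 17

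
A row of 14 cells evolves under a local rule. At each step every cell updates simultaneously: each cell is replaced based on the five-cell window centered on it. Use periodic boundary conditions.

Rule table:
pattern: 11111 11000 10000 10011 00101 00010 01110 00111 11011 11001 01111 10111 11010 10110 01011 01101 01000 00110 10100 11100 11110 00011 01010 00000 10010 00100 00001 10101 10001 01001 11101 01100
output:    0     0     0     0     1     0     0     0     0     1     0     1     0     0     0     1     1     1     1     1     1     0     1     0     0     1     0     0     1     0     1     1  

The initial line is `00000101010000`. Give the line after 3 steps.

step 1: 00000110111000
step 2: 00000110101000
step 3: 00000110011100

00000110011100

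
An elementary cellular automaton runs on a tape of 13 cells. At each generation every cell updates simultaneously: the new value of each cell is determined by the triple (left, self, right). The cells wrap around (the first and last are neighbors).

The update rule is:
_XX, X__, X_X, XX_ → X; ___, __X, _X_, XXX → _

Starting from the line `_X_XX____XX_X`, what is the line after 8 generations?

generation 1: X_XXXX___XXX_
generation 2: _XX__XX__X_XX
generation 3: XXXX_XXX__XXX
generation 4: ___XXX_XX_X__
generation 5: ___X_XXXXX_X_
generation 6: ____XX___XX_X
generation 7: X___XXX__XXX_
generation 8: _X__X_XX_X_XX

_X__X_XX_X_XX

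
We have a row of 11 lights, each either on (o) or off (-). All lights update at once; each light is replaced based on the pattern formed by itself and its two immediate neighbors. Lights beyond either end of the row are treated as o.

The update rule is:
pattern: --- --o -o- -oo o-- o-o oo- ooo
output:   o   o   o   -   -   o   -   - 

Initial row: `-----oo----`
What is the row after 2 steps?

o-----oo---

-oooo---ooo
o-----oo---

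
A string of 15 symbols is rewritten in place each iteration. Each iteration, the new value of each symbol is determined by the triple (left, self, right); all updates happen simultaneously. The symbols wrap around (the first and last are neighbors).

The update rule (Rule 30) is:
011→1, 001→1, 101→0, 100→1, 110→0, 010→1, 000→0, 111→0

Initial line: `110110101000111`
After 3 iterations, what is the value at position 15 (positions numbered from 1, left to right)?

1

000100101101100
001111101001010
011000001111011
position 15 holds 1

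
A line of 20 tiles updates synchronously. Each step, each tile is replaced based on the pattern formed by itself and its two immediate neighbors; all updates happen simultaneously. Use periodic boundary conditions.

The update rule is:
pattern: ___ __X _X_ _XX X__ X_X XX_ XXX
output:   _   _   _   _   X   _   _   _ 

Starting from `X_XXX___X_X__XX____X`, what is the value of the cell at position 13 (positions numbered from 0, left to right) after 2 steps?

_____X_____X___X____
______X_____X___X___
position 13 holds _

_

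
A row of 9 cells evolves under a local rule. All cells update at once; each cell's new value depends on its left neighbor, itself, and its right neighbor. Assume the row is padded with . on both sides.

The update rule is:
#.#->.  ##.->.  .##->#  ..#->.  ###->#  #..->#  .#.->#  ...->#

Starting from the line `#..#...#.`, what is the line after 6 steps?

##.###.##
#..##..#.
##.#.#.##
#..#.#.#.
##.#.#.##  (repeats step 3; period 2)
step 6: #..#.#.#.

#..#.#.#.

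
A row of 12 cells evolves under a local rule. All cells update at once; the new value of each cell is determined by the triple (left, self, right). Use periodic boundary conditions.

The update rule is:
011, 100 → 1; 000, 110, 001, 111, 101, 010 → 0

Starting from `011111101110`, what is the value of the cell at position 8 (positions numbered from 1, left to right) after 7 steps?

1

010000001001
001000000100
000100000010
000010000001
100001000000
010000100000
001000010000
position 8 holds 1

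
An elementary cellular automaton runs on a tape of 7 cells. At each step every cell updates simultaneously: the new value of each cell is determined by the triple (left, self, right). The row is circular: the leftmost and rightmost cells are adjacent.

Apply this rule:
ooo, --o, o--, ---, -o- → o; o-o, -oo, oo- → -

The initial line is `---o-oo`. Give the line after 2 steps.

oooo---
-oo-ooo

-oo-ooo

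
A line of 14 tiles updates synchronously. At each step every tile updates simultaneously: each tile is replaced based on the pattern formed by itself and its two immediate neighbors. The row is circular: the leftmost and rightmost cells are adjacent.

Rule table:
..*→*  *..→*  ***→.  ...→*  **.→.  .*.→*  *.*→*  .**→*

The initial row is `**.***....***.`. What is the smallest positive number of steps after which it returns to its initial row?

*.**..*****..*
.**.***....***
**.**..*****..
*.**.***....**
.**.**..*****.
**.**.***....*
..**.**..*****
***.**.***....
*..**.**..****
.***.**.***...
**..**.**..***
..***.**.***..
***..**.**..**
...***.**.***.
****..**.**..*
....***.**.***
*****..**.**..
*....***.**.**
.*****..**.**.
**....***.**.*
..*****..**.**
***....***.**.
*..*****..**.*
.***....***.**
**..*****..**.
*.***....***.*
.**..*****..**
**.***....***.

28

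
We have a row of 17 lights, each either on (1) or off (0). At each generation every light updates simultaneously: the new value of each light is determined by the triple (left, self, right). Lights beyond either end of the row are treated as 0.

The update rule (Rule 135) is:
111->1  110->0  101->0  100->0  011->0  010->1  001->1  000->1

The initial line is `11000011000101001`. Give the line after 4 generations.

11011010111000000

00011100011101011
11101001101001000
01001010001011011
11011010111000000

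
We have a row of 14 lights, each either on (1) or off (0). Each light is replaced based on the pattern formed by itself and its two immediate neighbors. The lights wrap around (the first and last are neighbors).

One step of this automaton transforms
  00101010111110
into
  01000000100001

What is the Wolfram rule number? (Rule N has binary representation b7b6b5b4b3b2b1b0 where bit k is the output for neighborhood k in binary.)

position 9: 111 → 0  (bit 7 = 0)
position 12: 110 → 0  (bit 6 = 0)
position 3: 101 → 0  (bit 5 = 0)
position 13: 100 → 1  (bit 4 = 1)
position 8: 011 → 1  (bit 3 = 1)
position 2: 010 → 0  (bit 2 = 0)
position 1: 001 → 1  (bit 1 = 1)
position 0: 000 → 0  (bit 0 = 0)
bits b7..b0 = 00011010 = 26

26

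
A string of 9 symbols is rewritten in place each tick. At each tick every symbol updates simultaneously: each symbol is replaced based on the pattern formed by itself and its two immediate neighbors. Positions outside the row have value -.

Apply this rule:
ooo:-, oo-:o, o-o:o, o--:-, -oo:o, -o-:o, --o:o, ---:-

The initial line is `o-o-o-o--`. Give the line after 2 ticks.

ooooooo--
o-----o--

o-----o--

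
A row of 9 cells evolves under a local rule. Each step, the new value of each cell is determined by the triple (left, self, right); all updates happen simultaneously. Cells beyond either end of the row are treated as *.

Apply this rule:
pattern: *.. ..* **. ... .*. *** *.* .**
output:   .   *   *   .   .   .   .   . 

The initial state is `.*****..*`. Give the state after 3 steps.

.....*.*.
....*....
...*....*

...*....*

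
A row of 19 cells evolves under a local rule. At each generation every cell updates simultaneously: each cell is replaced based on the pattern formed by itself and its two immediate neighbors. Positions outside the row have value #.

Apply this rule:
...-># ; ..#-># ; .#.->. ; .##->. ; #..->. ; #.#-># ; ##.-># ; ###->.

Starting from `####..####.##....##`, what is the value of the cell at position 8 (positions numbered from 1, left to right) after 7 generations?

.

...#.#...##.#.###..
.##.#..##.##.#..#.#
#.##..#.##.##..#.#.
##.#.#.#.##.#.#.#.#
.##.#.#.#.##.#.#.#.
#.##.#.#.#.##.#.#.#
##.##.#.#.#.##.#.#.
position 8 holds .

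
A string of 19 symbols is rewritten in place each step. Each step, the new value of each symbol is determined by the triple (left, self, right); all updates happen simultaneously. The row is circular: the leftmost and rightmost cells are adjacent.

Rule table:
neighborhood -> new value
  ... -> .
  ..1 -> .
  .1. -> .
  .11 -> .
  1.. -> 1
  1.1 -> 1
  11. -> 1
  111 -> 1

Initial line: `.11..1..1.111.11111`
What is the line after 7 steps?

1.11111.11..1..1.11

step 1: 1.11..1..1.111.1111
step 2: 11.11..1..1.111.111
step 3: 111.11..1..1.111.11
step 4: 1111.11..1..1.111.1
step 5: 11111.11..1..1.111.
step 6: .11111.11..1..1.111
step 7: 1.11111.11..1..1.11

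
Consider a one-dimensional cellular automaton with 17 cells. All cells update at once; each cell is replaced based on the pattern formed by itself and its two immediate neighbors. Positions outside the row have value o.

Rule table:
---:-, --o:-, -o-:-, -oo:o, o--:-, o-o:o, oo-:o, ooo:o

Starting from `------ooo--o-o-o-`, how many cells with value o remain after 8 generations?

generation 1: ------ooo---o-o-o
generation 2: ------ooo----o-oo
generation 3: ------ooo-----ooo
generation 4: ------ooo-----ooo  (fixed point — unchanged through generation 8)
count of o: 6

6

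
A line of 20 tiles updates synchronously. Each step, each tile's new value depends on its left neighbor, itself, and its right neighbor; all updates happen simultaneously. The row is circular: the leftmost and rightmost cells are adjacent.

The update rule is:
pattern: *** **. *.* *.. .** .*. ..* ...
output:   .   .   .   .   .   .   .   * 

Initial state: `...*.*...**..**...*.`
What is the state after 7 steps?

**.....*........*...

step 1: **.....*........*...
step 2: ...***...******...*.
step 3: **.....*........*...  (repeats step 1; period 2)
step 7: **.....*........*...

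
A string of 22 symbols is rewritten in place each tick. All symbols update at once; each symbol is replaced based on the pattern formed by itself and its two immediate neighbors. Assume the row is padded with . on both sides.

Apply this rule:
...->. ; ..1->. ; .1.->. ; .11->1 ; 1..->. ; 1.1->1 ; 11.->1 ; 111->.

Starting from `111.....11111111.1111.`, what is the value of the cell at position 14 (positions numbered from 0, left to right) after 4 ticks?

.

1.1.....1......111..1.
.1.............1.1....
................1.....
......................
position 14 holds .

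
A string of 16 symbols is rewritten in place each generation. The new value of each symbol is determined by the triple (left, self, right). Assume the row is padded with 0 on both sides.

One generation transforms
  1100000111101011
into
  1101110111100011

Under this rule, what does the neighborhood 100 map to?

At position 2 the neighborhood is 100; the next row has 0 there.

0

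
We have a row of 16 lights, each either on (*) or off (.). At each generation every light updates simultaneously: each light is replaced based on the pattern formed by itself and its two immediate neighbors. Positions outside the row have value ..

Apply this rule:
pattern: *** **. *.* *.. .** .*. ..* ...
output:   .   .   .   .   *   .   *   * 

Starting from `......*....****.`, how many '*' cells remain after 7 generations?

generation 1: ******..****....
generation 2: *......**....***
generation 3: ..******..****..
generation 4: ***......**....*
generation 5: *...******..***.
generation 6: ..***......**...
generation 7: ***...******..**
count of *: 11

11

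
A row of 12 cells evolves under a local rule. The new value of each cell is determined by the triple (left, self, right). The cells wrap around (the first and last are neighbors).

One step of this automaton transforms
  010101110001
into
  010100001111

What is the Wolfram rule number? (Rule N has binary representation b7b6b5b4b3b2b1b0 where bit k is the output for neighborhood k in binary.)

23

position 6: 111 → 0  (bit 7 = 0)
position 7: 110 → 0  (bit 6 = 0)
position 0: 101 → 0  (bit 5 = 0)
position 8: 100 → 1  (bit 4 = 1)
position 5: 011 → 0  (bit 3 = 0)
position 1: 010 → 1  (bit 2 = 1)
position 10: 001 → 1  (bit 1 = 1)
position 9: 000 → 1  (bit 0 = 1)
bits b7..b0 = 00010111 = 23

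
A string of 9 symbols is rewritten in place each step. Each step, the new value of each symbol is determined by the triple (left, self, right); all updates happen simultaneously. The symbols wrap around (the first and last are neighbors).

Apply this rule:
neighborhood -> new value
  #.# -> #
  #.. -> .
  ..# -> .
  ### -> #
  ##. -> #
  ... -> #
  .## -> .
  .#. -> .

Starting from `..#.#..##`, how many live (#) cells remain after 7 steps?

5

...#....#
.#...##..
...#..#.#
.#.....#.
...###...
##..##.##
##...##.#
count of #: 5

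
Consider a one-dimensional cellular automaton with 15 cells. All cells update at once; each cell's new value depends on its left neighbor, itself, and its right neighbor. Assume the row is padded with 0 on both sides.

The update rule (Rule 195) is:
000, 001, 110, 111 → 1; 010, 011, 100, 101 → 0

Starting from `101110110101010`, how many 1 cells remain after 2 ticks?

000110010000000
111010100111111
count of 1: 11

11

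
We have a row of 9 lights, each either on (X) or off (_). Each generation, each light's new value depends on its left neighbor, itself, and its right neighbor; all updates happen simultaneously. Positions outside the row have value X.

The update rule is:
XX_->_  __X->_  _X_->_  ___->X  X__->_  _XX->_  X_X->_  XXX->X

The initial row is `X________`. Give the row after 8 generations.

__XXXXXX_
___XXXX__
_X__XX___
_______X_
_XXXXX___
__XXX__X_
___X_____
_X___XXX_

_X___XXX_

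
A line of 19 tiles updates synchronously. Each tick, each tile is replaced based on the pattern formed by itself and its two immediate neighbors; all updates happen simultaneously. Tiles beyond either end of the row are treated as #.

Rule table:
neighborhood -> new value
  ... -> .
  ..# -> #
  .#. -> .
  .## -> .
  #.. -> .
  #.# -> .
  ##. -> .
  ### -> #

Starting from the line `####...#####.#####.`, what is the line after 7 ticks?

....#...#....#..#..

tick 1: ###...#.###...###..
tick 2: ##...#...#...#.#..#
tick 3: #...#...#...#....#.
tick 4: ...#...#...#....#..
tick 5: ..#...#...#....#..#
tick 6: .#...#...#....#..#.
tick 7: ....#...#....#..#..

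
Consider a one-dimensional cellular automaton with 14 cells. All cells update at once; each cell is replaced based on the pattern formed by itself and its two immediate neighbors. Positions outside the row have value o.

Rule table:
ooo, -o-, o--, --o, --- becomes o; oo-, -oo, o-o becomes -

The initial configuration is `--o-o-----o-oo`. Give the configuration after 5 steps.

ooo-ooooooo--o
oo---ooooo-oo-
o-ooo-ooo-----
---o---o-ooooo
oooooooo--oooo

oooooooo--oooo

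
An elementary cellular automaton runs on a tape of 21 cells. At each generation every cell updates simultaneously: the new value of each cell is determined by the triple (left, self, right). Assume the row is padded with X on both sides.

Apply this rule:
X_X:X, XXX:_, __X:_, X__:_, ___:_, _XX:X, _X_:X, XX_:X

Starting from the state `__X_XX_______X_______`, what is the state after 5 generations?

__XXXX_______X_______
__X__X_______X_______
__X__X_______X_______  (fixed point — unchanged through generation 5)

__X__X_______X_______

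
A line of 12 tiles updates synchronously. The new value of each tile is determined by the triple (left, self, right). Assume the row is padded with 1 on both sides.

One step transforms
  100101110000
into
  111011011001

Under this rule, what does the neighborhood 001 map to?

At position 2 the neighborhood is 001; the next row has 1 there.

1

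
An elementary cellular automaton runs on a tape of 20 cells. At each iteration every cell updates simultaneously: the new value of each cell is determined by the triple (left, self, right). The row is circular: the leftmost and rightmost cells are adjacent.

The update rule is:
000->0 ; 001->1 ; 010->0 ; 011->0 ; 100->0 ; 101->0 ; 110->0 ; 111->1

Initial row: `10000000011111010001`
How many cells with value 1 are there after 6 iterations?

iteration 1: 00000000101110000010
iteration 2: 00000001000100000100
iteration 3: 00000010001000001000
iteration 4: 00000100010000010000
iteration 5: 00001000100000100000
iteration 6: 00010001000001000000
count of 1: 3

3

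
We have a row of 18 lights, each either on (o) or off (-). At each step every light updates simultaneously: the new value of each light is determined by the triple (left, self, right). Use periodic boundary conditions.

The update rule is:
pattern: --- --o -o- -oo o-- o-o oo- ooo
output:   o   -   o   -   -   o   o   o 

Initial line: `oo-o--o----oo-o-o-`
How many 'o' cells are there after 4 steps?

12

-ooo--o-oo--oooooo
o-oo--oo-o---ooooo
oo-o---ooo-o--oooo
oooo-o--oooo---ooo
count of o: 12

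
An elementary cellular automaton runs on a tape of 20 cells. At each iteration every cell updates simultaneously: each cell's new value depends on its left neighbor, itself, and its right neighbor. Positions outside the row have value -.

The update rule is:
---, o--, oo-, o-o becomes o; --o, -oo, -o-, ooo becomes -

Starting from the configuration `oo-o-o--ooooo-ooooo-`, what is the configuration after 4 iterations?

-o--oo-oo--oooo--ooo

-oo-o-o-----oo----oo
--oo-o-oooo--oooo--o
o--oo-o---oo----oo--
-o--oo-oo--oooo--ooo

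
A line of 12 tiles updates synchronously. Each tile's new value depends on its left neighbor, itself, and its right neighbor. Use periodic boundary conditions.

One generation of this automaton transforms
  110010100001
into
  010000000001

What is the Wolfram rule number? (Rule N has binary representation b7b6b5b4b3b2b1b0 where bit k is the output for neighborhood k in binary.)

position 0: 111 → 0  (bit 7 = 0)
position 1: 110 → 1  (bit 6 = 1)
position 5: 101 → 0  (bit 5 = 0)
position 2: 100 → 0  (bit 4 = 0)
position 11: 011 → 1  (bit 3 = 1)
position 4: 010 → 0  (bit 2 = 0)
position 3: 001 → 0  (bit 1 = 0)
position 8: 000 → 0  (bit 0 = 0)
bits b7..b0 = 01001000 = 72

72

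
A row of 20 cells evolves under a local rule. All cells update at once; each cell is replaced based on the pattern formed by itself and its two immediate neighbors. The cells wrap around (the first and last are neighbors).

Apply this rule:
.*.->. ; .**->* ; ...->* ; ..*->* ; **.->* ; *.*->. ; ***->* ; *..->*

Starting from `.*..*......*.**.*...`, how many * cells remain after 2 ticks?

tick 1: *.**.******..**..***
tick 2: *.**.***************
count of *: 18

18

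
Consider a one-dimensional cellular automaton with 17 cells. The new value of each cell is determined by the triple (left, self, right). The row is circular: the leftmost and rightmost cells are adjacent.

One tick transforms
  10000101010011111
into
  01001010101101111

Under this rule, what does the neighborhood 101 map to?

At position 6 the neighborhood is 101; the next row has 1 there.

1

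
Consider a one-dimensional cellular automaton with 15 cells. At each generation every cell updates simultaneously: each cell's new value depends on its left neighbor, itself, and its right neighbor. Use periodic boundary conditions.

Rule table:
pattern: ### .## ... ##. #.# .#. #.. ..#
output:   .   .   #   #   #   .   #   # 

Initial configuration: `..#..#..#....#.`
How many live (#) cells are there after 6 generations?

##.##.##.####.#
.##.##.##...##.
#.##.##.####.##
##.##.##...##..
.##.##.####.###
#.##.##...##..#
count of #: 8

8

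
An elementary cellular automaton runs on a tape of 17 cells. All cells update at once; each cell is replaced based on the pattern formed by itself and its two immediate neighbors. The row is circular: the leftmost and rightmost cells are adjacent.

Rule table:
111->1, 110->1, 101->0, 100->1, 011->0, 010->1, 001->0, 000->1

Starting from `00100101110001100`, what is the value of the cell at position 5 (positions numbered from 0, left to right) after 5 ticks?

10110100111100111
10010110011110011
11010011001111001
11011001100111100
01001100110011110
position 5 holds 1

1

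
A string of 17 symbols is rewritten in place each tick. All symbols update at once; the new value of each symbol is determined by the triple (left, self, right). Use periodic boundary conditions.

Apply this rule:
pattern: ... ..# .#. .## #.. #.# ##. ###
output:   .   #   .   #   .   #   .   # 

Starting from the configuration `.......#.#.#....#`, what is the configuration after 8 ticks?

.#.#....#.......#

......#.#.#....#.
.....#.#.#....#..
....#.#.#....#...
...#.#.#....#....
..#.#.#....#.....
.#.#.#....#......
#.#.#....#.......
.#.#....#.......#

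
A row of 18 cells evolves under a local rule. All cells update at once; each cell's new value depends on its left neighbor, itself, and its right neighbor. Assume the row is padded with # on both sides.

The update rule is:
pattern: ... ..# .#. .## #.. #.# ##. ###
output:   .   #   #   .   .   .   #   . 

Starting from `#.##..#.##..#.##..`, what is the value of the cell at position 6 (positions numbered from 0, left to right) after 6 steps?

#

#..#.##..#.##..#.#
#.##..#.##..#.##..  (repeats step 0; period 2)
step 6: #.##..#.##..#.##..
position 6 holds #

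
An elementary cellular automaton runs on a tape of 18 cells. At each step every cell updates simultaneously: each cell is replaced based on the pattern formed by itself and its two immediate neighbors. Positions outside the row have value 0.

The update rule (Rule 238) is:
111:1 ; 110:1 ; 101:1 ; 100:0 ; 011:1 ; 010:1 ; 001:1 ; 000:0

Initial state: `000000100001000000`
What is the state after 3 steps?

000001100011000000
000011100111000000
000111101111000000

000111101111000000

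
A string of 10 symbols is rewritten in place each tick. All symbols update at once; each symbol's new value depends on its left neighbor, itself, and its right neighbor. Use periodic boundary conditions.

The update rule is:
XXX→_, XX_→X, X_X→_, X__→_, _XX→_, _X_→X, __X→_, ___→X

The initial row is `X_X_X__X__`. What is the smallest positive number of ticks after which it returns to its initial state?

tick 1: X_X_X__X__

1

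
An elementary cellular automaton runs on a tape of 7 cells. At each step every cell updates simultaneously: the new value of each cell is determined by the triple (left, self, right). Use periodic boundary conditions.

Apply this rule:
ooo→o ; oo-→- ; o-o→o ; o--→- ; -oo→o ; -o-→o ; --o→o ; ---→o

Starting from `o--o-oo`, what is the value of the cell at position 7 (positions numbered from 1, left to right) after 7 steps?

step 1: --ooooo
step 2: -ooooo-
step 3: ooooo--
step 4: oooo--o
step 5: ooo--oo
step 6: oo--ooo
step 7: o--oooo
position 7 holds o

o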